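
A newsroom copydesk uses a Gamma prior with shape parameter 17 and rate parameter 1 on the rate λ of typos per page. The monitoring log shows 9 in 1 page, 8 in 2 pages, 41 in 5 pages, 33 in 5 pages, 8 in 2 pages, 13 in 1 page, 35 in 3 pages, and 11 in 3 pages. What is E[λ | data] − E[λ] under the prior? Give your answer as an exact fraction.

-216/23

Total count: 9 + 8 + 41 + 33 + 8 + 13 + 35 + 11 = 158.
Total exposure: 1 + 2 + 5 + 5 + 2 + 1 + 3 + 3 = 22 pages.
Posterior: α' = 17 + 158 = 175, β' = 1 + 22 = 23.
Posterior mean = 175/23 = 175/23; prior mean = 17/1 = 17. Difference = 175/23 − 17 = -216/23.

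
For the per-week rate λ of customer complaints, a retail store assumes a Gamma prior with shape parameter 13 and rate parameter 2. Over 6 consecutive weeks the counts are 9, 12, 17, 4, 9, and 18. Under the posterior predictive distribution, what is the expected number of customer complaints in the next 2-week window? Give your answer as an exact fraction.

Total count: 9 + 12 + 17 + 4 + 9 + 18 = 69.
Total exposure: 6 weeks.
Posterior: α' = 13 + 69 = 82, β' = 2 + 6 = 8.
Predictive mean over a 2-week window = T·E[λ|data] = 2·82/8 = 41/2.

41/2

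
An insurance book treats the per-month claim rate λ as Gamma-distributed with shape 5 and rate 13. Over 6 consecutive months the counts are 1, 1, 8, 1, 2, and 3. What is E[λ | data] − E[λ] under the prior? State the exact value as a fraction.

Total count: 1 + 1 + 8 + 1 + 2 + 3 = 16.
Total exposure: 6 months.
Posterior: α' = 5 + 16 = 21, β' = 13 + 6 = 19.
Posterior mean = 21/19 = 21/19; prior mean = 5/13 = 5/13. Difference = 21/19 − 5/13 = 178/247.

178/247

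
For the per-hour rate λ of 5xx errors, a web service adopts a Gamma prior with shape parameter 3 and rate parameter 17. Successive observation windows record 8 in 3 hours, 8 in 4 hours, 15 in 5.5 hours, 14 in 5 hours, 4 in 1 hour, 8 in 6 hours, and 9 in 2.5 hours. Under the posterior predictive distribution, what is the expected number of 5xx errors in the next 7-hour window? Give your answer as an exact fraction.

Total count: 8 + 8 + 15 + 14 + 4 + 8 + 9 = 66.
Total exposure: 3 + 4 + 5.5 + 5 + 1 + 6 + 2.5 = 27 hours.
Conjugate update: add total count to the shape and total exposure to the rate, giving Gamma(69, 44).
Predictive mean over a 7-hour window = T·E[λ|data] = 7·69/44 = 483/44.

483/44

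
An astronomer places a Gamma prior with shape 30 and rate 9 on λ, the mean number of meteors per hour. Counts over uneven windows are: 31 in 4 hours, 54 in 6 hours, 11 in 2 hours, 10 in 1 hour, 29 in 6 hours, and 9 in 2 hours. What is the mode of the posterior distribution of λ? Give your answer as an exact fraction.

173/30

Total count: 31 + 54 + 11 + 10 + 29 + 9 = 144.
Total exposure: 4 + 6 + 2 + 1 + 6 + 2 = 21 hours.
By Gamma–Poisson conjugacy, the posterior is Gamma(α + Σx, β + Σt) = Gamma(30 + 144, 9 + 21) = Gamma(174, 30).
Posterior mode = (α'−1)/β' = 173/30.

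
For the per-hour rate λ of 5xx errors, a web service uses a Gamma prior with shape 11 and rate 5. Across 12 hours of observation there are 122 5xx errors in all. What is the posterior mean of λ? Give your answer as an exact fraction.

133/17

Total count 122 over total exposure 12 hours.
The Gamma prior is conjugate for the Poisson rate, so λ | data ~ Gamma(11+122, 5+12) = Gamma(133, 17).
Posterior mean = α'/β' = 133/17.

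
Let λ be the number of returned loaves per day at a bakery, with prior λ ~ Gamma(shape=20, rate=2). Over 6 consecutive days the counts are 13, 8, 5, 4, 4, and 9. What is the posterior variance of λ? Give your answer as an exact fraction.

Total count: 13 + 8 + 5 + 4 + 4 + 9 = 43.
Total exposure: 6 days.
Posterior: α' = 20 + 43 = 63, β' = 2 + 6 = 8.
Posterior variance = α'/β'² = 63/64.

63/64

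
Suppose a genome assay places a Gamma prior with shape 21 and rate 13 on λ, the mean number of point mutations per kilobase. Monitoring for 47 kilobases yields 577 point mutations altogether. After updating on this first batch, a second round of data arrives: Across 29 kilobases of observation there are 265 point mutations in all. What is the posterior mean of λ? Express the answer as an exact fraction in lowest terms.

863/89

Total count 577 over total exposure 47 kilobases.
After the first batch: Gamma(21 + 577, 13 + 47) = Gamma(598, 60).
Total count 265 over total exposure 29 kilobases.
After the second batch: Gamma(598 + 265, 60 + 29) = Gamma(863, 89).
Posterior mean = α'/β' = 863/89.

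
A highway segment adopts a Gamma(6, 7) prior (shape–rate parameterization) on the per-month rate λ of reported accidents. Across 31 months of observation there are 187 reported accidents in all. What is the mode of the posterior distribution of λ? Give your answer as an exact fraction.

96/19

Total count 187 over total exposure 31 months.
Posterior: α' = 6 + 187 = 193, β' = 7 + 31 = 38.
Posterior mode = (α'−1)/β' = 192/38 = 96/19.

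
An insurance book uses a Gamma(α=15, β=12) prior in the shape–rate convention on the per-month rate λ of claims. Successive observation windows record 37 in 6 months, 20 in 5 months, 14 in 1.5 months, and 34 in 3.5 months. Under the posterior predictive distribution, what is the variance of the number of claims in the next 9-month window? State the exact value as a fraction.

Total count: 37 + 20 + 14 + 34 = 105.
Total exposure: 6 + 5 + 1.5 + 3.5 = 16 months.
Gamma(α, β) with Poisson data over total exposure Σt gives posterior Gamma(α+Σx, β+Σt) = Gamma(120, 28).
The posterior predictive for a window of length T is Negative Binomial with variance T·α'·(β'+T)/β'² = 9·120·37/784 = 4995/98.

4995/98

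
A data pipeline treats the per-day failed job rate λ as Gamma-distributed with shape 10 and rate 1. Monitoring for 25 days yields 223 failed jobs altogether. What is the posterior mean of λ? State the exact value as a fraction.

Total count 223 over total exposure 25 days.
The Gamma prior is conjugate for the Poisson rate, so λ | data ~ Gamma(10+223, 1+25) = Gamma(233, 26).
Posterior mean = α'/β' = 233/26.

233/26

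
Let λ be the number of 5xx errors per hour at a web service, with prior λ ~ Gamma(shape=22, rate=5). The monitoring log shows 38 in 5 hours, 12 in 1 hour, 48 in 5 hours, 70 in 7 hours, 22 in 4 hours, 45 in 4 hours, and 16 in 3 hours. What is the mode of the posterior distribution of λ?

8

Total count: 38 + 12 + 48 + 70 + 22 + 45 + 16 = 251.
Total exposure: 5 + 1 + 5 + 7 + 4 + 4 + 3 = 29 hours.
The Gamma prior is conjugate for the Poisson rate, so λ | data ~ Gamma(22+251, 5+29) = Gamma(273, 34).
Posterior mode = (α'−1)/β' = 272/34 = 8.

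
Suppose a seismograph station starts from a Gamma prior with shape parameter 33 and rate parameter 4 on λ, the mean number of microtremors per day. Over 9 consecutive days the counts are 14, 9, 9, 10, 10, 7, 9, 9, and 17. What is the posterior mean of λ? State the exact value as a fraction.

127/13

Total count: 14 + 9 + 9 + 10 + 10 + 7 + 9 + 9 + 17 = 94.
Total exposure: 9 days.
The Gamma prior is conjugate for the Poisson rate, so λ | data ~ Gamma(33+94, 4+9) = Gamma(127, 13).
Posterior mean = α'/β' = 127/13.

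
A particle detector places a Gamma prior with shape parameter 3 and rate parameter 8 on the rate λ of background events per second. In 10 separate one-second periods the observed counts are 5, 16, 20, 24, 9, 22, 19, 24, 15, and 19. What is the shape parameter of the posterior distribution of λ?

Total count: 5 + 16 + 20 + 24 + 9 + 22 + 19 + 24 + 15 + 19 = 173.
Total exposure: 10 seconds.
Posterior: α' = 3 + 173 = 176, β' = 8 + 10 = 18.

176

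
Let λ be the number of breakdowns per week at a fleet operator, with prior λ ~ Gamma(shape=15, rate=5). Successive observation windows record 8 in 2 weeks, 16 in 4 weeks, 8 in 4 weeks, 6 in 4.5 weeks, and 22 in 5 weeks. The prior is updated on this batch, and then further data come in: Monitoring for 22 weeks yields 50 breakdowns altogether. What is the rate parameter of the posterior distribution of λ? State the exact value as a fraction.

93/2

Total count: 8 + 16 + 8 + 6 + 22 = 60.
Total exposure: 2 + 4 + 4 + 4.5 + 5 = 19.5 weeks.
After the first batch: Gamma(15 + 60, 5 + 19.5) = Gamma(75, 49/2).
Total count 50 over total exposure 22 weeks.
After the second batch: Gamma(75 + 50, 49/2 + 22) = Gamma(125, 93/2).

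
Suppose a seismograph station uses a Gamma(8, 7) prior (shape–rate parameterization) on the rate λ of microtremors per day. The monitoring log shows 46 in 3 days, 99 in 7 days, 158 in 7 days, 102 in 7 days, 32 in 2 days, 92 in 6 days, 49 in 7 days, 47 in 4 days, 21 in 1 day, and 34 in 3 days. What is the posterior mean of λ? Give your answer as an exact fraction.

344/27

Total count: 46 + 99 + 158 + 102 + 32 + 92 + 49 + 47 + 21 + 34 = 680.
Total exposure: 3 + 7 + 7 + 7 + 2 + 6 + 7 + 4 + 1 + 3 = 47 days.
Conjugate update: add total count to the shape and total exposure to the rate, giving Gamma(688, 54).
Posterior mean = α'/β' = 688/54 = 344/27.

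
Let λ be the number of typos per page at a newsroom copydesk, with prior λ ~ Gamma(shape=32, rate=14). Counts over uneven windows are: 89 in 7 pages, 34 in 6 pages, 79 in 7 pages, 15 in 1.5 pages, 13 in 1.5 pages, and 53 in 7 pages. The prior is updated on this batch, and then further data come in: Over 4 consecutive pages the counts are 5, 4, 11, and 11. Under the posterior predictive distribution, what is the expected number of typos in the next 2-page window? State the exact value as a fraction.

Total count: 89 + 34 + 79 + 15 + 13 + 53 = 283.
Total exposure: 7 + 6 + 7 + 1.5 + 1.5 + 7 = 30 pages.
After the first batch: Gamma(32 + 283, 14 + 30) = Gamma(315, 44).
Total count: 5 + 4 + 11 + 11 = 31.
Total exposure: 4 pages.
After the second batch: Gamma(315 + 31, 44 + 4) = Gamma(346, 48).
Predictive mean over a 2-page window = T·E[λ|data] = 2·346/48 = 173/12.

173/12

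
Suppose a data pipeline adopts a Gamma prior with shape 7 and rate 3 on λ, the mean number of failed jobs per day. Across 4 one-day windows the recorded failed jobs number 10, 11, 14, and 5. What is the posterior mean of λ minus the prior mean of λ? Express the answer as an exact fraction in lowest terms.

92/21

Total count: 10 + 11 + 14 + 5 = 40.
Total exposure: 4 days.
Gamma(α, β) with Poisson data over total exposure Σt gives posterior Gamma(α+Σx, β+Σt) = Gamma(47, 7).
Posterior mean = 47/7 = 47/7; prior mean = 7/3 = 7/3. Difference = 47/7 − 7/3 = 92/21.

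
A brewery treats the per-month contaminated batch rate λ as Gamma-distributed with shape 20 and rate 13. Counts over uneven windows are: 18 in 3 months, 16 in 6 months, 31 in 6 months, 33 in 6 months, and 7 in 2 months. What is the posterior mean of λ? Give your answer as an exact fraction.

Total count: 18 + 16 + 31 + 33 + 7 = 105.
Total exposure: 3 + 6 + 6 + 6 + 2 = 23 months.
Posterior: α' = 20 + 105 = 125, β' = 13 + 23 = 36.
Posterior mean = α'/β' = 125/36.

125/36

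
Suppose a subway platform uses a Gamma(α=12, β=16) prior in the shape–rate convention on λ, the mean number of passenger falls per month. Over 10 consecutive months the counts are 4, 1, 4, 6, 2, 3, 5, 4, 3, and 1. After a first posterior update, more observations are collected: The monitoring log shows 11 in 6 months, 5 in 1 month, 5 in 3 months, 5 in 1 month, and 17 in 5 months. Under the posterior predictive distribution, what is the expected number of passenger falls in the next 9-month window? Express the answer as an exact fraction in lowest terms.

Total count: 4 + 1 + 4 + 6 + 2 + 3 + 5 + 4 + 3 + 1 = 33.
Total exposure: 10 months.
After the first batch: Gamma(12 + 33, 16 + 10) = Gamma(45, 26).
Total count: 11 + 5 + 5 + 5 + 17 = 43.
Total exposure: 6 + 1 + 3 + 1 + 5 = 16 months.
After the second batch: Gamma(45 + 43, 26 + 16) = Gamma(88, 42).
Predictive mean over a 9-month window = T·E[λ|data] = 9·88/42 = 132/7.

132/7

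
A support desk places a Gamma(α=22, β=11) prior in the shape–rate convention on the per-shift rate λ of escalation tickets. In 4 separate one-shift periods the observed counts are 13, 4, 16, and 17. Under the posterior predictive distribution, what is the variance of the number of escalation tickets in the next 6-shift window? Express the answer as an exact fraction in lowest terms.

Total count: 13 + 4 + 16 + 17 = 50.
Total exposure: 4 shifts.
Posterior: α' = 22 + 50 = 72, β' = 11 + 4 = 15.
The posterior predictive for a window of length T is Negative Binomial with variance T·α'·(β'+T)/β'² = 6·72·21/225 = 1008/25.

1008/25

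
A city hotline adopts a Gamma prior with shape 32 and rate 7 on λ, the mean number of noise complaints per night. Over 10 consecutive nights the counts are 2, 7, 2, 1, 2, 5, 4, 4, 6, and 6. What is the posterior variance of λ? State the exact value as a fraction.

71/289

Total count: 2 + 7 + 2 + 1 + 2 + 5 + 4 + 4 + 6 + 6 = 39.
Total exposure: 10 nights.
Posterior: α' = 32 + 39 = 71, β' = 7 + 10 = 17.
Posterior variance = α'/β'² = 71/289.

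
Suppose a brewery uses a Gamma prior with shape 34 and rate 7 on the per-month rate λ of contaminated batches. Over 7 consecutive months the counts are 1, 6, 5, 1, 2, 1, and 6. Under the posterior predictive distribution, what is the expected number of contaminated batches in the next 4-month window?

16

Total count: 1 + 6 + 5 + 1 + 2 + 1 + 6 = 22.
Total exposure: 7 months.
Conjugate update: add total count to the shape and total exposure to the rate, giving Gamma(56, 14).
Predictive mean over a 4-month window = T·E[λ|data] = 4·56/14 = 16.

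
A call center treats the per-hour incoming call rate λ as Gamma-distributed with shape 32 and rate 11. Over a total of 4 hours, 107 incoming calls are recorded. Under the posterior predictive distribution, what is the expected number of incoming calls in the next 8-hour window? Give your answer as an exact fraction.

1112/15

Total count 107 over total exposure 4 hours.
Conjugate update: add total count to the shape and total exposure to the rate, giving Gamma(139, 15).
Predictive mean over an 8-hour window = T·E[λ|data] = 8·139/15 = 1112/15.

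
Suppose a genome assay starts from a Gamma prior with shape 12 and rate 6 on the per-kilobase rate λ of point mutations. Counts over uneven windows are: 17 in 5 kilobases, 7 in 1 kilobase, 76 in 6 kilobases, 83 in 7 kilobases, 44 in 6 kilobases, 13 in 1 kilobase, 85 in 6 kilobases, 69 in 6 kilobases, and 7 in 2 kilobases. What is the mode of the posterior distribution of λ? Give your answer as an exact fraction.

206/23

Total count: 17 + 7 + 76 + 83 + 44 + 13 + 85 + 69 + 7 = 401.
Total exposure: 5 + 1 + 6 + 7 + 6 + 1 + 6 + 6 + 2 = 40 kilobases.
By Gamma–Poisson conjugacy, the posterior is Gamma(α + Σx, β + Σt) = Gamma(12 + 401, 6 + 40) = Gamma(413, 46).
Posterior mode = (α'−1)/β' = 412/46 = 206/23.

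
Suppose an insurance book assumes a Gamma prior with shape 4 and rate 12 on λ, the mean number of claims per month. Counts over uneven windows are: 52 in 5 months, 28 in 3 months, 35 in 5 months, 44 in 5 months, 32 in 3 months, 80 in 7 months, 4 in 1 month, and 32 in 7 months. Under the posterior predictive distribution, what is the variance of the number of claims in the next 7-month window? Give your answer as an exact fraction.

119735/2304

Total count: 52 + 28 + 35 + 44 + 32 + 80 + 4 + 32 = 307.
Total exposure: 5 + 3 + 5 + 5 + 3 + 7 + 1 + 7 = 36 months.
The Gamma prior is conjugate for the Poisson rate, so λ | data ~ Gamma(4+307, 12+36) = Gamma(311, 48).
The posterior predictive for a window of length T is Negative Binomial with variance T·α'·(β'+T)/β'² = 7·311·55/2304 = 119735/2304.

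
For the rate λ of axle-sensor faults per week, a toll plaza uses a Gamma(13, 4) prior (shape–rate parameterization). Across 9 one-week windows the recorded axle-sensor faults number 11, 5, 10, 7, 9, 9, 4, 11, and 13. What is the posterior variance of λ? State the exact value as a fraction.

92/169

Total count: 11 + 5 + 10 + 7 + 9 + 9 + 4 + 11 + 13 = 79.
Total exposure: 9 weeks.
Conjugate update: add total count to the shape and total exposure to the rate, giving Gamma(92, 13).
Posterior variance = α'/β'² = 92/169.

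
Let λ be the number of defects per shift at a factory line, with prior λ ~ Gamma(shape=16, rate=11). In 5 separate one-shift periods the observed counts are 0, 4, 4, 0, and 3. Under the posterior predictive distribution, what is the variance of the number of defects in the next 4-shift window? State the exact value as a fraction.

Total count: 0 + 4 + 4 + 0 + 3 = 11.
Total exposure: 5 shifts.
By Gamma–Poisson conjugacy, the posterior is Gamma(α + Σx, β + Σt) = Gamma(16 + 11, 11 + 5) = Gamma(27, 16).
The posterior predictive for a window of length T is Negative Binomial with variance T·α'·(β'+T)/β'² = 4·27·20/256 = 135/16.

135/16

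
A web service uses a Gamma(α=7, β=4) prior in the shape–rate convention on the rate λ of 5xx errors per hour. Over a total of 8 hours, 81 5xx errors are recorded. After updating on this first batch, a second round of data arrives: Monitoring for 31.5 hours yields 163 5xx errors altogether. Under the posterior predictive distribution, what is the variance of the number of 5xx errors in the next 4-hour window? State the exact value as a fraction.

190760/7569

Total count 81 over total exposure 8 hours.
After the first batch: Gamma(7 + 81, 4 + 8) = Gamma(88, 12).
Total count 163 over total exposure 31.5 hours.
After the second batch: Gamma(88 + 163, 12 + 31.5) = Gamma(251, 87/2).
The posterior predictive for a window of length T is Negative Binomial with variance T·α'·(β'+T)/β'² = 4·251·(95/2)/(7569/4) = 190760/7569.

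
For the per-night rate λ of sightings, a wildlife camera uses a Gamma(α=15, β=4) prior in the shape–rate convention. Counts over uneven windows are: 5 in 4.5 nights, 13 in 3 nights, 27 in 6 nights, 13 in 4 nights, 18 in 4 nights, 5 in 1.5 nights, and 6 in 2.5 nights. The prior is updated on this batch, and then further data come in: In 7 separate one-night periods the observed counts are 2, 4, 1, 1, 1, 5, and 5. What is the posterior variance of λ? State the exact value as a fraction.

484/5329

Total count: 5 + 13 + 27 + 13 + 18 + 5 + 6 = 87.
Total exposure: 4.5 + 3 + 6 + 4 + 4 + 1.5 + 2.5 = 25.5 nights.
After the first batch: Gamma(15 + 87, 4 + 25.5) = Gamma(102, 59/2).
Total count: 2 + 4 + 1 + 1 + 1 + 5 + 5 = 19.
Total exposure: 7 nights.
After the second batch: Gamma(102 + 19, 59/2 + 7) = Gamma(121, 73/2).
Posterior variance = α'/β'² = 121/(5329/4) = 484/5329.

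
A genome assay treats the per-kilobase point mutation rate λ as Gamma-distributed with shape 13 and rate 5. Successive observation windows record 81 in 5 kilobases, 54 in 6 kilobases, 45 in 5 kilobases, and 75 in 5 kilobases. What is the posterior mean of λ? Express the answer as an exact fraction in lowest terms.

134/13

Total count: 81 + 54 + 45 + 75 = 255.
Total exposure: 5 + 6 + 5 + 5 = 21 kilobases.
Conjugate update: add total count to the shape and total exposure to the rate, giving Gamma(268, 26).
Posterior mean = α'/β' = 268/26 = 134/13.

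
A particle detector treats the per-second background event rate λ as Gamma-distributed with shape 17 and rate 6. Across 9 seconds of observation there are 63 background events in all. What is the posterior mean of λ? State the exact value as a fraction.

16/3

Total count 63 over total exposure 9 seconds.
By Gamma–Poisson conjugacy, the posterior is Gamma(α + Σx, β + Σt) = Gamma(17 + 63, 6 + 9) = Gamma(80, 15).
Posterior mean = α'/β' = 80/15 = 16/3.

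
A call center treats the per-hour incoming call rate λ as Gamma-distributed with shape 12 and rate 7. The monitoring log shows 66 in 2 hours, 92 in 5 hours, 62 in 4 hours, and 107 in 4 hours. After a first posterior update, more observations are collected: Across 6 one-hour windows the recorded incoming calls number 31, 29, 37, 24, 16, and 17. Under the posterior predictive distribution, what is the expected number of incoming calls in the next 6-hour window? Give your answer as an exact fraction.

Total count: 66 + 92 + 62 + 107 = 327.
Total exposure: 2 + 5 + 4 + 4 = 15 hours.
After the first batch: Gamma(12 + 327, 7 + 15) = Gamma(339, 22).
Total count: 31 + 29 + 37 + 24 + 16 + 17 = 154.
Total exposure: 6 hours.
After the second batch: Gamma(339 + 154, 22 + 6) = Gamma(493, 28).
Predictive mean over a 6-hour window = T·E[λ|data] = 6·493/28 = 1479/14.

1479/14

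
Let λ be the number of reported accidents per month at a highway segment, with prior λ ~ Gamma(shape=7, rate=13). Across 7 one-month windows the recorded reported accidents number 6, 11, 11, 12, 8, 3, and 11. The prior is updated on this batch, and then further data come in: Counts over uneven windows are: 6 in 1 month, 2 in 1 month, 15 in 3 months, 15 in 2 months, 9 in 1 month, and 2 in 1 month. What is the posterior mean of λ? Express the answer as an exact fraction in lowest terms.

Total count: 6 + 11 + 11 + 12 + 8 + 3 + 11 = 62.
Total exposure: 7 months.
After the first batch: Gamma(7 + 62, 13 + 7) = Gamma(69, 20).
Total count: 6 + 2 + 15 + 15 + 9 + 2 = 49.
Total exposure: 1 + 1 + 3 + 2 + 1 + 1 = 9 months.
After the second batch: Gamma(69 + 49, 20 + 9) = Gamma(118, 29).
Posterior mean = α'/β' = 118/29.

118/29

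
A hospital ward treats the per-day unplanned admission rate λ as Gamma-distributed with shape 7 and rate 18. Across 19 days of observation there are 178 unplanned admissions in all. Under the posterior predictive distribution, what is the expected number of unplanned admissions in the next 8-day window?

40

Total count 178 over total exposure 19 days.
Conjugate update: add total count to the shape and total exposure to the rate, giving Gamma(185, 37).
Predictive mean over an 8-day window = T·E[λ|data] = 8·185/37 = 40.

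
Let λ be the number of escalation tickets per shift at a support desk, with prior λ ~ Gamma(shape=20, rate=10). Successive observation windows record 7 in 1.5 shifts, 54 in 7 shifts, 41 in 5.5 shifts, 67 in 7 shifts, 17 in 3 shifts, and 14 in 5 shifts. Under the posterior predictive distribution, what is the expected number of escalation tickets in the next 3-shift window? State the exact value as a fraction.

220/13

Total count: 7 + 54 + 41 + 67 + 17 + 14 = 200.
Total exposure: 1.5 + 7 + 5.5 + 7 + 3 + 5 = 29 shifts.
Conjugate update: add total count to the shape and total exposure to the rate, giving Gamma(220, 39).
Predictive mean over a 3-shift window = T·E[λ|data] = 3·220/39 = 220/13.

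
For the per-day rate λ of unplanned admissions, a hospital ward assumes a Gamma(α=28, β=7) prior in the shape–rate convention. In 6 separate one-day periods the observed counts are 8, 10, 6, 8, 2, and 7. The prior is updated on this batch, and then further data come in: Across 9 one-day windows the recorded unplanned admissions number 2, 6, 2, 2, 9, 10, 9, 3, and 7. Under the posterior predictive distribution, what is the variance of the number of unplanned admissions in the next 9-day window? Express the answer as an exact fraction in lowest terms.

33201/484

Total count: 8 + 10 + 6 + 8 + 2 + 7 = 41.
Total exposure: 6 days.
After the first batch: Gamma(28 + 41, 7 + 6) = Gamma(69, 13).
Total count: 2 + 6 + 2 + 2 + 9 + 10 + 9 + 3 + 7 = 50.
Total exposure: 9 days.
After the second batch: Gamma(69 + 50, 13 + 9) = Gamma(119, 22).
The posterior predictive for a window of length T is Negative Binomial with variance T·α'·(β'+T)/β'² = 9·119·31/484 = 33201/484.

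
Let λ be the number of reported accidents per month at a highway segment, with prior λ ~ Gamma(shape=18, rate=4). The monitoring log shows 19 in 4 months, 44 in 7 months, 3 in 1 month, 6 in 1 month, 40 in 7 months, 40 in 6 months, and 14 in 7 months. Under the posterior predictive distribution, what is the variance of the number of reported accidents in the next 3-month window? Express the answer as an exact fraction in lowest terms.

22080/1369

Total count: 19 + 44 + 3 + 6 + 40 + 40 + 14 = 166.
Total exposure: 4 + 7 + 1 + 1 + 7 + 6 + 7 = 33 months.
Conjugate update: add total count to the shape and total exposure to the rate, giving Gamma(184, 37).
The posterior predictive for a window of length T is Negative Binomial with variance T·α'·(β'+T)/β'² = 3·184·40/1369 = 22080/1369.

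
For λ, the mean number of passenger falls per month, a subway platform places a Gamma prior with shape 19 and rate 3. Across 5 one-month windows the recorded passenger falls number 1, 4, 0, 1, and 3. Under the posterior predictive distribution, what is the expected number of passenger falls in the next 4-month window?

Total count: 1 + 4 + 0 + 1 + 3 = 9.
Total exposure: 5 months.
Conjugate update: add total count to the shape and total exposure to the rate, giving Gamma(28, 8).
Predictive mean over a 4-month window = T·E[λ|data] = 4·28/8 = 14.

14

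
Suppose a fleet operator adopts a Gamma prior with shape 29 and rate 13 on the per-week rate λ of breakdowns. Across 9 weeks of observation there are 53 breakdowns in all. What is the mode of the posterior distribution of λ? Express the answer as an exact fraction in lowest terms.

81/22

Total count 53 over total exposure 9 weeks.
The Gamma prior is conjugate for the Poisson rate, so λ | data ~ Gamma(29+53, 13+9) = Gamma(82, 22).
Posterior mode = (α'−1)/β' = 81/22.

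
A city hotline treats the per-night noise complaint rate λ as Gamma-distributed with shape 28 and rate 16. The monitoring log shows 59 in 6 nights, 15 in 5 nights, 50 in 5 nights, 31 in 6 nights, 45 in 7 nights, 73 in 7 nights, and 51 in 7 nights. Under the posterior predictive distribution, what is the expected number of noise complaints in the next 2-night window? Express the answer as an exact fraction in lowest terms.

Total count: 59 + 15 + 50 + 31 + 45 + 73 + 51 = 324.
Total exposure: 6 + 5 + 5 + 6 + 7 + 7 + 7 = 43 nights.
The Gamma prior is conjugate for the Poisson rate, so λ | data ~ Gamma(28+324, 16+43) = Gamma(352, 59).
Predictive mean over a 2-night window = T·E[λ|data] = 2·352/59 = 704/59.

704/59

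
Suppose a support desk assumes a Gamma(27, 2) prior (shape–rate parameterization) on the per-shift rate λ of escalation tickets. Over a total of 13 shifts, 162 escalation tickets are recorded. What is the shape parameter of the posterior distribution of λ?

189

Total count 162 over total exposure 13 shifts.
Posterior: α' = 27 + 162 = 189, β' = 2 + 13 = 15.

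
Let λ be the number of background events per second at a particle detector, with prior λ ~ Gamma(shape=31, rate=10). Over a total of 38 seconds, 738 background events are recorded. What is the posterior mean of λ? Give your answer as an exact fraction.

769/48

Total count 738 over total exposure 38 seconds.
Conjugate update: add total count to the shape and total exposure to the rate, giving Gamma(769, 48).
Posterior mean = α'/β' = 769/48.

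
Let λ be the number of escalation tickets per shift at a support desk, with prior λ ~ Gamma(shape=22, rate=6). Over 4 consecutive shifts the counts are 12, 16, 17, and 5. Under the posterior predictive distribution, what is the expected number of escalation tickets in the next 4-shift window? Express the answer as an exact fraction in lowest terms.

Total count: 12 + 16 + 17 + 5 = 50.
Total exposure: 4 shifts.
Posterior: α' = 22 + 50 = 72, β' = 6 + 4 = 10.
Predictive mean over a 4-shift window = T·E[λ|data] = 4·72/10 = 144/5.

144/5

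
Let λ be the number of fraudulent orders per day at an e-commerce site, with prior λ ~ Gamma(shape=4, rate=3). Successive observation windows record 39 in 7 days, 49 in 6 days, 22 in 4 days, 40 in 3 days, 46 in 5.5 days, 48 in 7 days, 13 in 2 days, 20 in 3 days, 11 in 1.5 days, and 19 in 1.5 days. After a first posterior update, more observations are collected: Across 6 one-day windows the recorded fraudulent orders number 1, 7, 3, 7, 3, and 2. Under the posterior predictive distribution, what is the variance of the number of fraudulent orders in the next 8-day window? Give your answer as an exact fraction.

614560/9801

Total count: 39 + 49 + 22 + 40 + 46 + 48 + 13 + 20 + 11 + 19 = 307.
Total exposure: 7 + 6 + 4 + 3 + 5.5 + 7 + 2 + 3 + 1.5 + 1.5 = 40.5 days.
After the first batch: Gamma(4 + 307, 3 + 40.5) = Gamma(311, 87/2).
Total count: 1 + 7 + 3 + 7 + 3 + 2 = 23.
Total exposure: 6 days.
After the second batch: Gamma(311 + 23, 87/2 + 6) = Gamma(334, 99/2).
The posterior predictive for a window of length T is Negative Binomial with variance T·α'·(β'+T)/β'² = 8·334·(115/2)/(9801/4) = 614560/9801.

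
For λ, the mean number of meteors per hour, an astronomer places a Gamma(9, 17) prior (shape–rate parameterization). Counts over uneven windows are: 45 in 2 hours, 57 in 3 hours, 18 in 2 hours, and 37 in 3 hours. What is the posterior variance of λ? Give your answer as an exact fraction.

Total count: 45 + 57 + 18 + 37 = 157.
Total exposure: 2 + 3 + 2 + 3 = 10 hours.
Conjugate update: add total count to the shape and total exposure to the rate, giving Gamma(166, 27).
Posterior variance = α'/β'² = 166/729.

166/729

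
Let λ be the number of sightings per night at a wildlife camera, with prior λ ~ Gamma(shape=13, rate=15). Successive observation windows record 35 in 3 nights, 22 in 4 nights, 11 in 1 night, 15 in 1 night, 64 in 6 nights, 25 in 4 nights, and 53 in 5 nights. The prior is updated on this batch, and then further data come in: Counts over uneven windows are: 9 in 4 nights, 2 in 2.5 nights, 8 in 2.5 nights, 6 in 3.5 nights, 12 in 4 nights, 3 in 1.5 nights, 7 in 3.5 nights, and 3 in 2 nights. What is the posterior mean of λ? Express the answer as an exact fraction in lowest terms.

576/125

Total count: 35 + 22 + 11 + 15 + 64 + 25 + 53 = 225.
Total exposure: 3 + 4 + 1 + 1 + 6 + 4 + 5 = 24 nights.
After the first batch: Gamma(13 + 225, 15 + 24) = Gamma(238, 39).
Total count: 9 + 2 + 8 + 6 + 12 + 3 + 7 + 3 = 50.
Total exposure: 4 + 2.5 + 2.5 + 3.5 + 4 + 1.5 + 3.5 + 2 = 23.5 nights.
After the second batch: Gamma(238 + 50, 39 + 23.5) = Gamma(288, 125/2).
Posterior mean = α'/β' = 288/(125/2) = 576/125.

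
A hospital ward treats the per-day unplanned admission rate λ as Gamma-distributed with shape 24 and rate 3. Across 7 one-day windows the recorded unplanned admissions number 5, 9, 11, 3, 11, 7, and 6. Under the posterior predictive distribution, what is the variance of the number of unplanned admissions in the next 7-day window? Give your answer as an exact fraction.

2261/25

Total count: 5 + 9 + 11 + 3 + 11 + 7 + 6 = 52.
Total exposure: 7 days.
Gamma(α, β) with Poisson data over total exposure Σt gives posterior Gamma(α+Σx, β+Σt) = Gamma(76, 10).
The posterior predictive for a window of length T is Negative Binomial with variance T·α'·(β'+T)/β'² = 7·76·17/100 = 2261/25.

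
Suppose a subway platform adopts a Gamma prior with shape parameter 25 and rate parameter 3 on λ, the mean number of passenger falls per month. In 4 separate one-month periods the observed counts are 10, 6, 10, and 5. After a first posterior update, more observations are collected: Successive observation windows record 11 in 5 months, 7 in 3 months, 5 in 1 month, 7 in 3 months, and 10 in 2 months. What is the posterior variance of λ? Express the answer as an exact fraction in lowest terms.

32/147

Total count: 10 + 6 + 10 + 5 = 31.
Total exposure: 4 months.
After the first batch: Gamma(25 + 31, 3 + 4) = Gamma(56, 7).
Total count: 11 + 7 + 5 + 7 + 10 = 40.
Total exposure: 5 + 3 + 1 + 3 + 2 = 14 months.
After the second batch: Gamma(56 + 40, 7 + 14) = Gamma(96, 21).
Posterior variance = α'/β'² = 96/441 = 32/147.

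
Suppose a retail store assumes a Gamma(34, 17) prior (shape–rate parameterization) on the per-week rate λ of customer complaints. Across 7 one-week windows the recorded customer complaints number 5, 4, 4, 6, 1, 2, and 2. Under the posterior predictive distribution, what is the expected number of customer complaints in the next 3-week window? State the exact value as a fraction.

Total count: 5 + 4 + 4 + 6 + 1 + 2 + 2 = 24.
Total exposure: 7 weeks.
The Gamma prior is conjugate for the Poisson rate, so λ | data ~ Gamma(34+24, 17+7) = Gamma(58, 24).
Predictive mean over a 3-week window = T·E[λ|data] = 3·58/24 = 29/4.

29/4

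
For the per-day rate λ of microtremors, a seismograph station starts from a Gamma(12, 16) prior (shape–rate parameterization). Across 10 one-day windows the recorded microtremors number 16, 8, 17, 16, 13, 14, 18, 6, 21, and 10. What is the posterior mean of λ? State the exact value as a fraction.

Total count: 16 + 8 + 17 + 16 + 13 + 14 + 18 + 6 + 21 + 10 = 139.
Total exposure: 10 days.
Gamma(α, β) with Poisson data over total exposure Σt gives posterior Gamma(α+Σx, β+Σt) = Gamma(151, 26).
Posterior mean = α'/β' = 151/26.

151/26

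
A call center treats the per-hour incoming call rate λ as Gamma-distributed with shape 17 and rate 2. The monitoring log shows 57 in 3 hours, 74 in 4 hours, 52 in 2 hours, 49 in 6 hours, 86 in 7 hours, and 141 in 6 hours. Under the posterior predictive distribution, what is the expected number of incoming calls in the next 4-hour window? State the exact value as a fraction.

952/15

Total count: 57 + 74 + 52 + 49 + 86 + 141 = 459.
Total exposure: 3 + 4 + 2 + 6 + 7 + 6 = 28 hours.
The Gamma prior is conjugate for the Poisson rate, so λ | data ~ Gamma(17+459, 2+28) = Gamma(476, 30).
Predictive mean over a 4-hour window = T·E[λ|data] = 4·476/30 = 952/15.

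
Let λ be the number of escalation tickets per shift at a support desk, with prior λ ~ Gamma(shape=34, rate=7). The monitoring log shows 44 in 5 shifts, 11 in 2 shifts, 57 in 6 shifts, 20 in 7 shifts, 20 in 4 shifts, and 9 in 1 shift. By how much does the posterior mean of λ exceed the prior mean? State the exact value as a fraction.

277/224

Total count: 44 + 11 + 57 + 20 + 20 + 9 = 161.
Total exposure: 5 + 2 + 6 + 7 + 4 + 1 = 25 shifts.
Conjugate update: add total count to the shape and total exposure to the rate, giving Gamma(195, 32).
Posterior mean = 195/32 = 195/32; prior mean = 34/7 = 34/7. Difference = 195/32 − 34/7 = 277/224.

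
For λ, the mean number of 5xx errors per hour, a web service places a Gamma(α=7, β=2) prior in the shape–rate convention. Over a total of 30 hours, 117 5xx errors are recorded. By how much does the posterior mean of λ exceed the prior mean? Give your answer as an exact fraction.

3/8

Total count 117 over total exposure 30 hours.
The Gamma prior is conjugate for the Poisson rate, so λ | data ~ Gamma(7+117, 2+30) = Gamma(124, 32).
Posterior mean = 124/32 = 31/8; prior mean = 7/2 = 7/2. Difference = 31/8 − 7/2 = 3/8.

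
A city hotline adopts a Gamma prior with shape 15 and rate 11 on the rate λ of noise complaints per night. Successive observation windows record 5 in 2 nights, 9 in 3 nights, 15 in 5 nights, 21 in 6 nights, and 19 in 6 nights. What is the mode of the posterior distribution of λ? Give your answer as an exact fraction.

83/33

Total count: 5 + 9 + 15 + 21 + 19 = 69.
Total exposure: 2 + 3 + 5 + 6 + 6 = 22 nights.
Gamma(α, β) with Poisson data over total exposure Σt gives posterior Gamma(α+Σx, β+Σt) = Gamma(84, 33).
Posterior mode = (α'−1)/β' = 83/33.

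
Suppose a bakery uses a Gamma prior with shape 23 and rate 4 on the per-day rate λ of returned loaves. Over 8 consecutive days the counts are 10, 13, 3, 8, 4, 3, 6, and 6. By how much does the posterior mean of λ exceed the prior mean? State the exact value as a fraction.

7/12

Total count: 10 + 13 + 3 + 8 + 4 + 3 + 6 + 6 = 53.
Total exposure: 8 days.
Gamma(α, β) with Poisson data over total exposure Σt gives posterior Gamma(α+Σx, β+Σt) = Gamma(76, 12).
Posterior mean = 76/12 = 19/3; prior mean = 23/4 = 23/4. Difference = 19/3 − 23/4 = 7/12.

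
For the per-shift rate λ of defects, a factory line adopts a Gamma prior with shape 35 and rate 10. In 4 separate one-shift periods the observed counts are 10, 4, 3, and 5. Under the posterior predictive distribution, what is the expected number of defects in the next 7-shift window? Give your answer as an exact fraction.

57/2

Total count: 10 + 4 + 3 + 5 = 22.
Total exposure: 4 shifts.
Posterior: α' = 35 + 22 = 57, β' = 10 + 4 = 14.
Predictive mean over a 7-shift window = T·E[λ|data] = 7·57/14 = 57/2.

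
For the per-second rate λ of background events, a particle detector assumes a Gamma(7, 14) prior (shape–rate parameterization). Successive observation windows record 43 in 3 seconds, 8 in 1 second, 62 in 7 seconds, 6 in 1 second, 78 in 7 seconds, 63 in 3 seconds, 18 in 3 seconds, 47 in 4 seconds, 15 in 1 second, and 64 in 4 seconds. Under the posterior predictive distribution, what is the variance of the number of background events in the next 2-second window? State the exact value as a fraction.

Total count: 43 + 8 + 62 + 6 + 78 + 63 + 18 + 47 + 15 + 64 = 404.
Total exposure: 3 + 1 + 7 + 1 + 7 + 3 + 3 + 4 + 1 + 4 = 34 seconds.
Gamma(α, β) with Poisson data over total exposure Σt gives posterior Gamma(α+Σx, β+Σt) = Gamma(411, 48).
The posterior predictive for a window of length T is Negative Binomial with variance T·α'·(β'+T)/β'² = 2·411·50/2304 = 3425/192.

3425/192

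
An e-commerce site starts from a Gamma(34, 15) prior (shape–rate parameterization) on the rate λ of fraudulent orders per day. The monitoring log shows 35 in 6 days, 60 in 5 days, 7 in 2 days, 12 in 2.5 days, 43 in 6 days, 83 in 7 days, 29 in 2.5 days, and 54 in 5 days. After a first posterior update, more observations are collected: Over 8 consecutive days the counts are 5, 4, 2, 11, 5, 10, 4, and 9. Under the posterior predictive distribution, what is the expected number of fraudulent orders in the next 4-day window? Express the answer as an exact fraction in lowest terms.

Total count: 35 + 60 + 7 + 12 + 43 + 83 + 29 + 54 = 323.
Total exposure: 6 + 5 + 2 + 2.5 + 6 + 7 + 2.5 + 5 = 36 days.
After the first batch: Gamma(34 + 323, 15 + 36) = Gamma(357, 51).
Total count: 5 + 4 + 2 + 11 + 5 + 10 + 4 + 9 = 50.
Total exposure: 8 days.
After the second batch: Gamma(357 + 50, 51 + 8) = Gamma(407, 59).
Predictive mean over a 4-day window = T·E[λ|data] = 4·407/59 = 1628/59.

1628/59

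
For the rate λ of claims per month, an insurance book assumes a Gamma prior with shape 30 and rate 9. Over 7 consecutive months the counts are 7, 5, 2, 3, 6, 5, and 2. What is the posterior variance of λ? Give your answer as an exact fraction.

Total count: 7 + 5 + 2 + 3 + 6 + 5 + 2 = 30.
Total exposure: 7 months.
Gamma(α, β) with Poisson data over total exposure Σt gives posterior Gamma(α+Σx, β+Σt) = Gamma(60, 16).
Posterior variance = α'/β'² = 60/256 = 15/64.

15/64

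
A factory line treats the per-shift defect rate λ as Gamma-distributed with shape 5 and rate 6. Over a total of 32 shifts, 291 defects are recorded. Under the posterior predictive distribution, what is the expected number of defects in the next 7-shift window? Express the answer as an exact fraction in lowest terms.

Total count 291 over total exposure 32 shifts.
Posterior: α' = 5 + 291 = 296, β' = 6 + 32 = 38.
Predictive mean over a 7-shift window = T·E[λ|data] = 7·296/38 = 1036/19.

1036/19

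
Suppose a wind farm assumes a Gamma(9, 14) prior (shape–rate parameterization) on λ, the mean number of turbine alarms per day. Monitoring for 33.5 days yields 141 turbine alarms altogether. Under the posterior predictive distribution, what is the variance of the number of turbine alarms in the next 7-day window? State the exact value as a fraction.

Total count 141 over total exposure 33.5 days.
Conjugate update: add total count to the shape and total exposure to the rate, giving Gamma(150, 95/2).
The posterior predictive for a window of length T is Negative Binomial with variance T·α'·(β'+T)/β'² = 7·150·(109/2)/(9025/4) = 9156/361.

9156/361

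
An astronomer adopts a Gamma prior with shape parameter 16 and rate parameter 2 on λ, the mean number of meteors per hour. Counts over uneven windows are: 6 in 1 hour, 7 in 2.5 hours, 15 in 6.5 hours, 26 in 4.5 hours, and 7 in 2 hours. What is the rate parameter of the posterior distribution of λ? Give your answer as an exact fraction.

Total count: 6 + 7 + 15 + 26 + 7 = 61.
Total exposure: 1 + 2.5 + 6.5 + 4.5 + 2 = 16.5 hours.
Posterior: α' = 16 + 61 = 77, β' = 2 + 16.5 = 37/2.

37/2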